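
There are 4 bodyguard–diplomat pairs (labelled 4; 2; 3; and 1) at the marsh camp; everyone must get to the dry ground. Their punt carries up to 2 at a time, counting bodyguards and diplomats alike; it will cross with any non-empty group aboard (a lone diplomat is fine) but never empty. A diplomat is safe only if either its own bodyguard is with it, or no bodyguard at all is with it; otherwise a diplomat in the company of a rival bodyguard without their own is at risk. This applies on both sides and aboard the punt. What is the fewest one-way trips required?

impossible

Following every safe sequence of crossings from the start, the most of the 8 that can be at the dry ground as the punt arrives there on crossings 1, 3, 5 is 2, 3, 4 respectively; the best ever achieved is 4 of 8.
From crossing 7 on, no configuration arises that was not already reachable earlier: only 44 distinct safe configurations (who is on which side, and where the punt is) can ever be reached, none of them has everyone across, and every continuation just revisits them. So no valid plan exists.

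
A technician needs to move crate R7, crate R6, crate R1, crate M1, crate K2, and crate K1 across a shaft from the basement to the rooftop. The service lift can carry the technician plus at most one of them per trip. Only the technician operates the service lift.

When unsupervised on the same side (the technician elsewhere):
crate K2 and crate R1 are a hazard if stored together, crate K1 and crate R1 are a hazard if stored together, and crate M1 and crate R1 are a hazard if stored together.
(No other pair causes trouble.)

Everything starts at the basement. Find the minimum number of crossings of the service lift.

Following every safe sequence of crossings from the start, the most of the 6 that can be at the rooftop as the service lift arrives there on crossings 1, 3, 5, 7 is 1, 2, 3, 4 respectively; the best ever achieved is 4 of 6.
From crossing 9 on, no configuration arises that was not already reachable earlier: only 36 distinct safe configurations (who is on which side, and where the service lift is) can ever be reached, none of them has everyone across, and every continuation just revisits them. So no valid plan exists.

impossible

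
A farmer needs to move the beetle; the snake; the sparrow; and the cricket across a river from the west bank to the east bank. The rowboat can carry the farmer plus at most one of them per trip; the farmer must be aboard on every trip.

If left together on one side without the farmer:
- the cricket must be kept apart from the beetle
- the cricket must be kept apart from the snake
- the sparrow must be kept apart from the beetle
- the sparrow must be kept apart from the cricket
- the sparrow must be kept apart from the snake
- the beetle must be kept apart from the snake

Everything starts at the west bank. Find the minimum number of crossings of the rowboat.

Whatever the first load, the items left behind include a forbidden pair without the farmer. No opening move is safe, so no plan exists.

impossible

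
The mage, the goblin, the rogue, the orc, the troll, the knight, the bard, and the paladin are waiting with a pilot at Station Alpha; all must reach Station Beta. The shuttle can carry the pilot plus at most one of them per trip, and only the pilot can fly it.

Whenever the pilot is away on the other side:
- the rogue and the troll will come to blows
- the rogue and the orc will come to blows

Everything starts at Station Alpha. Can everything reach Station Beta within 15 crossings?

Counting alone: the pilot can take at most 1 across per trip to Station Beta, so moving all 8 needs at least 8 loaded trips out, with a return between consecutive ones — at least 15 crossings.
The safety rule pushes this higher. Following every safe sequence of crossings, the most of the 8 that can be at Station Beta as the shuttle arrives there on crossing 15 is 7 — never all 8.
So the move cannot be finished within 15 crossings. (The shortest complete plan takes 17:)
1. Pilot goes to Station Beta with the rogue.
2. Pilot goes back to Station Alpha alone.
3. Pilot goes to Station Beta with the mage.
4. Pilot goes back to Station Alpha alone.
5. Pilot goes to Station Beta with the goblin.
6. Pilot goes back to Station Alpha alone.
7. Pilot goes to Station Beta with the orc.
8. Pilot goes back to Station Alpha with the rogue.
9. Pilot goes to Station Beta with the troll.
10. Pilot goes back to Station Alpha alone.
11. Pilot goes to Station Beta with the knight.
12. Pilot goes back to Station Alpha alone.
13. Pilot goes to Station Beta with the bard.
14. Pilot goes back to Station Alpha alone.
15. Pilot goes to Station Beta with the paladin.
16. Pilot goes back to Station Alpha alone.
17. Pilot goes to Station Beta with the rogue.

No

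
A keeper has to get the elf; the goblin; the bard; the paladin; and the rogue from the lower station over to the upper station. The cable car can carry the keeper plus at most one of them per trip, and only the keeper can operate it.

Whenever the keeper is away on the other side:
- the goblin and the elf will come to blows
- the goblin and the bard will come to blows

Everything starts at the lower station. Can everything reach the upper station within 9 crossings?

Counting alone: the keeper can take at most 1 across per trip to the upper station, so moving all 5 needs at least 5 loaded trips out, with a return between consecutive ones — at least 9 crossings.
The safety rule pushes this higher. Following every safe sequence of crossings, the most of the 5 that can be at the upper station as the cable car arrives there on crossing 9 is 4 — never all 5.
So the move cannot be finished within 9 crossings. (The shortest complete plan takes 11:)
1. Keeper goes to the upper station with the goblin.
2. Keeper goes back to the lower station alone.
3. Keeper goes to the upper station with the elf.
4. Keeper goes back to the lower station with the goblin.
5. Keeper goes to the upper station with the bard.
6. Keeper goes back to the lower station alone.
7. Keeper goes to the upper station with the paladin.
8. Keeper goes back to the lower station alone.
9. Keeper goes to the upper station with the rogue.
10. Keeper goes back to the lower station alone.
11. Keeper goes to the upper station with the goblin.

No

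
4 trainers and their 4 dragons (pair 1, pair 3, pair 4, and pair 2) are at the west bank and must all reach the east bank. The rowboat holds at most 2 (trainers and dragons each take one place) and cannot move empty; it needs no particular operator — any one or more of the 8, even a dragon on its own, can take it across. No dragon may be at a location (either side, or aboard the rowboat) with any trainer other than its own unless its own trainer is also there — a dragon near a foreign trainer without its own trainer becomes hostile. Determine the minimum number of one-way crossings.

impossible

Following every safe sequence of crossings from the start, the most of the 8 that can be at the east bank as the rowboat arrives there on crossings 1, 3, 5 is 2, 3, 4 respectively; the best ever achieved is 4 of 8.
From crossing 7 on, no configuration arises that was not already reachable earlier: only 44 distinct safe configurations (who is on which side, and where the rowboat is) can ever be reached, none of them has everyone across, and every continuation just revisits them. So no valid plan exists.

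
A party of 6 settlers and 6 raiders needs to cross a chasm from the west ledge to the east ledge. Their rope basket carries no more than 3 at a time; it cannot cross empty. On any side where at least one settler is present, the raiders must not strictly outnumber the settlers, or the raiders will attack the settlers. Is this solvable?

No

Following every safe sequence of crossings from the start, the most of the 12 that can be at the east ledge as the rope basket arrives there on crossings 1, 3, 5 is 3, 5, 6 respectively; the best ever achieved is 6 of 12.
From crossing 7 on, no configuration arises that was not already reachable earlier: only 17 distinct safe configurations (who is on which side, and where the rope basket is) can ever be reached, none of them has everyone across, and every continuation just revisits them. They are: 0 settlers + 0 raiders across (rope basket back at the start); 0 settlers + 1 raider across (rope basket there); 0 settlers + 1 raider across (rope basket back at the start); 0 settlers + 2 raiders across (rope basket there); 0 settlers + 2 raiders across (rope basket back at the start); 0 settlers + 3 raiders across (rope basket there); 0 settlers + 3 raiders across (rope basket back at the start); 0 settlers + 4 raiders across (rope basket there); 0 settlers + 4 raiders across (rope basket back at the start); 0 settlers + 5 raiders across (rope basket there); 0 settlers + 5 raiders across (rope basket back at the start); 0 settlers + 6 raiders across (rope basket there); 1 settler + 1 raider across (rope basket there); 1 settler + 1 raider across (rope basket back at the start); 2 settlers + 2 raiders across (rope basket there); 2 settlers + 2 raiders across (rope basket back at the start); 3 settlers + 3 raiders across (rope basket there). So no valid plan exists.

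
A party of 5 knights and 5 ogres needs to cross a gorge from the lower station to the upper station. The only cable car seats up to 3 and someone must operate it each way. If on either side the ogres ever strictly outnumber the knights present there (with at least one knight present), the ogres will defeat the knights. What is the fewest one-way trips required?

11

Counting alone: each trip to the upper station takes at most 3 across and each return brings at least 1 back, so after t trips out (and t−1 returns) at most 3t − (t−1) of the 10 are across; that first reaches 10 at t = 5, so at least 9 crossings are needed.
The safety rule pushes this higher. Following every safe sequence of crossings, the most of the 10 that can be at the upper station as the cable car arrives there on crossing 9 is 9 — never all 10.
So no plan with fewer than 11 crossings exists, and this one achieves 11:
1. 2 ogres → the upper station.  (the lower station: 5K 3O; the upper station: 0K 2O)
2. 1 ogre ← the lower station.  (the lower station: 5K 4O; the upper station: 0K 1O)
3. 3 ogres → the upper station.  (the lower station: 5K 1O; the upper station: 0K 4O)
4. 1 ogre ← the lower station.  (the lower station: 5K 2O; the upper station: 0K 3O)
5. 3 knights → the upper station.  (the lower station: 2K 2O; the upper station: 3K 3O)
6. 1 knight and 1 ogre ← the lower station.  (the lower station: 3K 3O; the upper station: 2K 2O)
7. 3 knights → the upper station.  (the lower station: 0K 3O; the upper station: 5K 2O)
8. 1 ogre ← the lower station.  (the lower station: 0K 4O; the upper station: 5K 1O)
9. 2 ogres → the upper station.  (the lower station: 0K 2O; the upper station: 5K 3O)
10. 1 ogre ← the lower station.  (the lower station: 0K 3O; the upper station: 5K 2O)
11. 3 ogres → the upper station.  (the lower station: 0K 0O; the upper station: 5K 5O)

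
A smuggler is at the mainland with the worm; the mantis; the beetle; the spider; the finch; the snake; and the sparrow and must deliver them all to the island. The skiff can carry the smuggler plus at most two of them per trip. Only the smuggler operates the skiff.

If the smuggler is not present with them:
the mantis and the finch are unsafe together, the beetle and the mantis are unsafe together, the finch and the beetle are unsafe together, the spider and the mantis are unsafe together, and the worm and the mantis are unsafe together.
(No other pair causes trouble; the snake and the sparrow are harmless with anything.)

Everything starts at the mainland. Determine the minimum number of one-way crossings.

11

Counting alone: the smuggler can take at most 2 across per trip to the island, so moving all 7 needs at least 4 loaded trips out, with a return between consecutive ones — at least 7 crossings.
The safety rule pushes this higher. Following every safe sequence of crossings, the most of the 7 that can be at the island as the skiff arrives there on crossings 7, 9 is 5, 6 respectively — never all 7.
So no plan with fewer than 11 crossings exists, and this one achieves 11:
1. Smuggler goes to the island with the beetle and the mantis.
2. Smuggler goes back to the mainland with the mantis.
3. Smuggler goes to the island with the mantis and the worm.
4. Smuggler goes back to the mainland with the mantis.
5. Smuggler goes to the island with the mantis and the spider.
6. Smuggler goes back to the mainland with the mantis.
7. Smuggler goes to the island with the mantis and the snake.
8. Smuggler goes back to the mainland with the mantis.
9. Smuggler goes to the island with the mantis and the sparrow.
10. Smuggler goes back to the mainland with the mantis.
11. Smuggler goes to the island with the finch and the mantis.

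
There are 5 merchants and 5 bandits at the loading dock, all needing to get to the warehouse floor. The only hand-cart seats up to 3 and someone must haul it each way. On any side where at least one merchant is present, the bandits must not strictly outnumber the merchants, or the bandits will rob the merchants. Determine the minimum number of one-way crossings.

Counting alone: each trip to the warehouse floor takes at most 3 across and each return brings at least 1 back, so after t trips out (and t−1 returns) at most 3t − (t−1) of the 10 are across; that first reaches 10 at t = 5, so at least 9 crossings are needed.
The safety rule pushes this higher. Following every safe sequence of crossings, the most of the 10 that can be at the warehouse floor as the hand-cart arrives there on crossing 9 is 9 — never all 10.
So no plan with fewer than 11 crossings exists, and this one achieves 11:
1. 2 bandits → the warehouse floor.  (the loading dock: 5M 3B; the warehouse floor: 0M 2B)
2. 1 bandit ← the loading dock.  (the loading dock: 5M 4B; the warehouse floor: 0M 1B)
3. 3 bandits → the warehouse floor.  (the loading dock: 5M 1B; the warehouse floor: 0M 4B)
4. 1 bandit ← the loading dock.  (the loading dock: 5M 2B; the warehouse floor: 0M 3B)
5. 3 merchants → the warehouse floor.  (the loading dock: 2M 2B; the warehouse floor: 3M 3B)
6. 1 merchant and 1 bandit ← the loading dock.  (the loading dock: 3M 3B; the warehouse floor: 2M 2B)
7. 3 merchants → the warehouse floor.  (the loading dock: 0M 3B; the warehouse floor: 5M 2B)
8. 1 bandit ← the loading dock.  (the loading dock: 0M 4B; the warehouse floor: 5M 1B)
9. 2 bandits → the warehouse floor.  (the loading dock: 0M 2B; the warehouse floor: 5M 3B)
10. 1 bandit ← the loading dock.  (the loading dock: 0M 3B; the warehouse floor: 5M 2B)
11. 3 bandits → the warehouse floor.  (the loading dock: 0M 0B; the warehouse floor: 5M 5B)

11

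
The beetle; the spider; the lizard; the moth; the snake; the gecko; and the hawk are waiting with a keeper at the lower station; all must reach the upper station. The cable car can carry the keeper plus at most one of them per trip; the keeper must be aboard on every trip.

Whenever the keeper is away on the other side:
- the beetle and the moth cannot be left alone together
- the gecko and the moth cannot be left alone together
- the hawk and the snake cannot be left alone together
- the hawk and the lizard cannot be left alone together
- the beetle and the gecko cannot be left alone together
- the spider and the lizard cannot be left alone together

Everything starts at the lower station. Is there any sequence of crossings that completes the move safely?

No

Whatever the first load, the items left behind include a forbidden pair without the keeper. No opening move is safe, so no plan exists.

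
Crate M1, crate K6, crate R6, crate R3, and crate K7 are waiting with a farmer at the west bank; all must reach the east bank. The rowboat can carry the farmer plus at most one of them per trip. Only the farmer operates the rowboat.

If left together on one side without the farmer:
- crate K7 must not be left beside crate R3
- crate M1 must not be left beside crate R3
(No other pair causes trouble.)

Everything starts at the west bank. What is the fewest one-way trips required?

Counting alone: the farmer can take at most 1 across per trip to the east bank, so moving all 5 needs at least 5 loaded trips out, with a return between consecutive ones — at least 9 crossings.
The safety rule pushes this higher. Following every safe sequence of crossings, the most of the 5 that can be at the east bank as the rowboat arrives there on crossing 9 is 4 — never all 5.
So no plan with fewer than 11 crossings exists, and this one achieves 11:
1. Farmer goes to the east bank with crate R3.
2. Farmer goes back to the west bank alone.
3. Farmer goes to the east bank with crate M1.
4. Farmer goes back to the west bank with crate R3.
5. Farmer goes to the east bank with crate K7.
6. Farmer goes back to the west bank alone.
7. Farmer goes to the east bank with crate K6.
8. Farmer goes back to the west bank alone.
9. Farmer goes to the east bank with crate R6.
10. Farmer goes back to the west bank alone.
11. Farmer goes to the east bank with crate R3.

11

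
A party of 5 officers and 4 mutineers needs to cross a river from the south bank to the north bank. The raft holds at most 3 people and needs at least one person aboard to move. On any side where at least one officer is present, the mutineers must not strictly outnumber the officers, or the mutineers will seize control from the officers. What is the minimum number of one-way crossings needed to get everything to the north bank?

Counting alone: each trip to the north bank takes at most 3 across and each return brings at least 1 back, so after t trips out (and t−1 returns) at most 3t − (t−1) of the 9 are across; that first reaches 9 at t = 4, so at least 7 crossings are needed.
The plan below uses exactly 7 crossings, so it is optimal:
1. 3 mutineers → the north bank.  (the south bank: 5O 1M; the north bank: 0O 3M)
2. 1 mutineer ← the south bank.  (the south bank: 5O 2M; the north bank: 0O 2M)
3. 3 officers → the north bank.  (the south bank: 2O 2M; the north bank: 3O 2M)
4. 1 officer ← the south bank.  (the south bank: 3O 2M; the north bank: 2O 2M)
5. 2 officers and 1 mutineer → the north bank.  (the south bank: 1O 1M; the north bank: 4O 3M)
6. 1 officer ← the south bank.  (the south bank: 2O 1M; the north bank: 3O 3M)
7. 2 officers and 1 mutineer → the north bank.  (the south bank: 0O 0M; the north bank: 5O 4M)

7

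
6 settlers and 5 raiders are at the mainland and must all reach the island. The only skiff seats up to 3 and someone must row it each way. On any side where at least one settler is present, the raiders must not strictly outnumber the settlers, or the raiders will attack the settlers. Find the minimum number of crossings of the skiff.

9

Counting alone: each trip to the island takes at most 3 across and each return brings at least 1 back, so after t trips out (and t−1 returns) at most 3t − (t−1) of the 11 are across; that first reaches 11 at t = 5, so at least 9 crossings are needed.
The plan below uses exactly 9 crossings, so it is optimal:
1. 3 raiders → the island.  (the mainland: 6S 2R; the island: 0S 3R)
2. 1 raider ← the mainland.  (the mainland: 6S 3R; the island: 0S 2R)
3. 3 settlers → the island.  (the mainland: 3S 3R; the island: 3S 2R)
4. 1 settler ← the mainland.  (the mainland: 4S 3R; the island: 2S 2R)
5. 2 settlers and 1 raider → the island.  (the mainland: 2S 2R; the island: 4S 3R)
6. 1 settler ← the mainland.  (the mainland: 3S 2R; the island: 3S 3R)
7. 2 settlers and 1 raider → the island.  (the mainland: 1S 1R; the island: 5S 4R)
8. 1 settler ← the mainland.  (the mainland: 2S 1R; the island: 4S 4R)
9. 2 settlers and 1 raider → the island.  (the mainland: 0S 0R; the island: 6S 5R)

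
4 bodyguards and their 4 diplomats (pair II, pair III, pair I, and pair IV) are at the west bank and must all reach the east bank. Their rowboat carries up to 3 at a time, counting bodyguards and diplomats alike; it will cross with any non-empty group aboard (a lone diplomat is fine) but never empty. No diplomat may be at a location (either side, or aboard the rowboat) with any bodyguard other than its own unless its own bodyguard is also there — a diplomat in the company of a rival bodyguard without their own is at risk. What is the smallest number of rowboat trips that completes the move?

Counting alone: each trip to the east bank takes at most 3 across and each return brings at least 1 back, so after t trips out (and t−1 returns) at most 3t − (t−1) of the 8 are across; that first reaches 8 at t = 4, so at least 7 crossings are needed.
The safety rule pushes this higher. Following every safe sequence of crossings, the most of the 8 that can be at the east bank as the rowboat arrives there on crossing 7 is 7 — never all 8.
So no plan with fewer than 9 crossings exists, and this one achieves 9:
1. bodyguard II and diplomat II cross → the east bank.
2. bodyguard II crosses ← the west bank.
3. bodyguard II, bodyguard III, and diplomat III cross → the east bank.
4. bodyguard II and diplomat II cross ← the west bank.
5. bodyguard I, bodyguard II, and bodyguard IV cross → the east bank.
6. diplomat III crosses ← the west bank.
7. diplomat II and diplomat III cross → the east bank.
8. diplomat II crosses ← the west bank.
9. diplomat I, diplomat II, and diplomat IV cross → the east bank.

9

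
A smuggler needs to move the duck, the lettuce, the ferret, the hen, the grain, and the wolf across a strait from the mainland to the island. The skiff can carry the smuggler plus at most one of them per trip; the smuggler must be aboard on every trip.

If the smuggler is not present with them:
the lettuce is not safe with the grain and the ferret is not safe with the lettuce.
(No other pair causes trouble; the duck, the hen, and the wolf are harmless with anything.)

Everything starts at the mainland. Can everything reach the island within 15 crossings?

Yes — this plan uses 13 crossings (≤ 15):
1. Smuggler goes to the island with the lettuce.
2. Smuggler goes back to the mainland alone.
3. Smuggler goes to the island with the duck.
4. Smuggler goes back to the mainland alone.
5. Smuggler goes to the island with the ferret.
6. Smuggler goes back to the mainland with the lettuce.
7. Smuggler goes to the island with the grain.
8. Smuggler goes back to the mainland alone.
9. Smuggler goes to the island with the hen.
10. Smuggler goes back to the mainland alone.
11. Smuggler goes to the island with the wolf.
12. Smuggler goes back to the mainland alone.
13. Smuggler goes to the island with the lettuce.

Yes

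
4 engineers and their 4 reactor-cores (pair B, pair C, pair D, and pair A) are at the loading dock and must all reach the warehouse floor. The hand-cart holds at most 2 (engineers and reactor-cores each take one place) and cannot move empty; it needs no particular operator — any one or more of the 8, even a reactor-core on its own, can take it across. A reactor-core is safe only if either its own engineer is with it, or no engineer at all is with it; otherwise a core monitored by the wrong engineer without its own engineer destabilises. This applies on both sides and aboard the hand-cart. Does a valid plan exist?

Following every safe sequence of crossings from the start, the most of the 8 that can be at the warehouse floor as the hand-cart arrives there on crossings 1, 3, 5 is 2, 3, 4 respectively; the best ever achieved is 4 of 8.
From crossing 7 on, no configuration arises that was not already reachable earlier: only 44 distinct safe configurations (who is on which side, and where the hand-cart is) can ever be reached, none of them has everyone across, and every continuation just revisits them. So no valid plan exists.

No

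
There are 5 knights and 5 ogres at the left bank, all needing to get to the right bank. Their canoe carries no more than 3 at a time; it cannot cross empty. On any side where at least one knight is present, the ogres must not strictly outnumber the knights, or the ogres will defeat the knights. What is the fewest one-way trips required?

Counting alone: each trip to the right bank takes at most 3 across and each return brings at least 1 back, so after t trips out (and t−1 returns) at most 3t − (t−1) of the 10 are across; that first reaches 10 at t = 5, so at least 9 crossings are needed.
The safety rule pushes this higher. Following every safe sequence of crossings, the most of the 10 that can be at the right bank as the canoe arrives there on crossing 9 is 9 — never all 10.
So no plan with fewer than 11 crossings exists, and this one achieves 11:
1. 2 ogres → the right bank.  (the left bank: 5K 3O; the right bank: 0K 2O)
2. 1 ogre ← the left bank.  (the left bank: 5K 4O; the right bank: 0K 1O)
3. 3 ogres → the right bank.  (the left bank: 5K 1O; the right bank: 0K 4O)
4. 1 ogre ← the left bank.  (the left bank: 5K 2O; the right bank: 0K 3O)
5. 3 knights → the right bank.  (the left bank: 2K 2O; the right bank: 3K 3O)
6. 1 knight and 1 ogre ← the left bank.  (the left bank: 3K 3O; the right bank: 2K 2O)
7. 3 knights → the right bank.  (the left bank: 0K 3O; the right bank: 5K 2O)
8. 1 ogre ← the left bank.  (the left bank: 0K 4O; the right bank: 5K 1O)
9. 2 ogres → the right bank.  (the left bank: 0K 2O; the right bank: 5K 3O)
10. 1 ogre ← the left bank.  (the left bank: 0K 3O; the right bank: 5K 2O)
11. 3 ogres → the right bank.  (the left bank: 0K 0O; the right bank: 5K 5O)

11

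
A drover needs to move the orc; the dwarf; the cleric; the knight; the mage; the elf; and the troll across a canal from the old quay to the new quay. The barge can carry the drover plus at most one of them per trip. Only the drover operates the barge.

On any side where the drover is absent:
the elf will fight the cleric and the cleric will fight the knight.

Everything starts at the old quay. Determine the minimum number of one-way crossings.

15

Counting alone: the drover can take at most 1 across per trip to the new quay, so moving all 7 needs at least 7 loaded trips out, with a return between consecutive ones — at least 13 crossings.
The safety rule pushes this higher. Following every safe sequence of crossings, the most of the 7 that can be at the new quay as the barge arrives there on crossing 13 is 6 — never all 7.
So no plan with fewer than 15 crossings exists, and this one achieves 15:
1. Drover goes to the new quay with the cleric.  [the old quay: the dwarf, the elf, the knight, the mage, the orc, the troll | the new quay: the cleric]
2. Drover goes back to the old quay alone.  [the old quay: the dwarf, the elf, the knight, the mage, the orc, the troll | the new quay: the cleric]
3. Drover goes to the new quay with the orc.  [the old quay: the dwarf, the elf, the knight, the mage, the troll | the new quay: the cleric, the orc]
4. Drover goes back to the old quay alone.  [the old quay: the dwarf, the elf, the knight, the mage, the troll | the new quay: the cleric, the orc]
5. Drover goes to the new quay with the dwarf.  [the old quay: the elf, the knight, the mage, the troll | the new quay: the cleric, the dwarf, the orc]
6. Drover goes back to the old quay alone.  [the old quay: the elf, the knight, the mage, the troll | the new quay: the cleric, the dwarf, the orc]
7. Drover goes to the new quay with the knight.  [the old quay: the elf, the mage, the troll | the new quay: the cleric, the dwarf, the knight, the orc]
8. Drover goes back to the old quay with the cleric.  [the old quay: the cleric, the elf, the mage, the troll | the new quay: the dwarf, the knight, the orc]
9. Drover goes to the new quay with the elf.  [the old quay: the cleric, the mage, the troll | the new quay: the dwarf, the elf, the knight, the orc]
10. Drover goes back to the old quay alone.  [the old quay: the cleric, the mage, the troll | the new quay: the dwarf, the elf, the knight, the orc]
11. Drover goes to the new quay with the mage.  [the old quay: the cleric, the troll | the new quay: the dwarf, the elf, the knight, the mage, the orc]
12. Drover goes back to the old quay alone.  [the old quay: the cleric, the troll | the new quay: the dwarf, the elf, the knight, the mage, the orc]
13. Drover goes to the new quay with the troll.  [the old quay: the cleric | the new quay: the dwarf, the elf, the knight, the mage, the orc, the troll]
14. Drover goes back to the old quay alone.  [the old quay: the cleric | the new quay: the dwarf, the elf, the knight, the mage, the orc, the troll]
15. Drover goes to the new quay with the cleric.  [the old quay: — | the new quay: the cleric, the dwarf, the elf, the knight, the mage, the orc, the troll]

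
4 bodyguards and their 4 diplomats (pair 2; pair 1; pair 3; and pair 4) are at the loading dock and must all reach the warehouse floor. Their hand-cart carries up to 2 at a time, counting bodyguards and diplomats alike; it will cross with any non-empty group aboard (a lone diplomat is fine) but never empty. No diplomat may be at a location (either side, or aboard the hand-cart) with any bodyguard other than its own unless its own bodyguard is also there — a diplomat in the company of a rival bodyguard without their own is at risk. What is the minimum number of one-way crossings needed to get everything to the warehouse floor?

Following every safe sequence of crossings from the start, the most of the 8 that can be at the warehouse floor as the hand-cart arrives there on crossings 1, 3, 5 is 2, 3, 4 respectively; the best ever achieved is 4 of 8.
From crossing 7 on, no configuration arises that was not already reachable earlier: only 44 distinct safe configurations (who is on which side, and where the hand-cart is) can ever be reached, none of them has everyone across, and every continuation just revisits them. So no valid plan exists.

impossible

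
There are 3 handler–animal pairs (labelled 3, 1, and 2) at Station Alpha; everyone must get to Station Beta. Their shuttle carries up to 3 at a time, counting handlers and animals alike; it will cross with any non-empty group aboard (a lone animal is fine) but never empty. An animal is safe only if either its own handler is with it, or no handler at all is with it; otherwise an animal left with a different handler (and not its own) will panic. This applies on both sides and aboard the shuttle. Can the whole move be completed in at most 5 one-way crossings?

Yes — this plan uses 5 crossings (≤ 5):
1. animal 3 and handler 3 cross → Station Beta.
2. handler 3 crosses ← Station Alpha.
3. handler 1, handler 2, and handler 3 cross → Station Beta.
4. animal 3 crosses ← Station Alpha.
5. animal 1, animal 2, and animal 3 cross → Station Beta.

Yes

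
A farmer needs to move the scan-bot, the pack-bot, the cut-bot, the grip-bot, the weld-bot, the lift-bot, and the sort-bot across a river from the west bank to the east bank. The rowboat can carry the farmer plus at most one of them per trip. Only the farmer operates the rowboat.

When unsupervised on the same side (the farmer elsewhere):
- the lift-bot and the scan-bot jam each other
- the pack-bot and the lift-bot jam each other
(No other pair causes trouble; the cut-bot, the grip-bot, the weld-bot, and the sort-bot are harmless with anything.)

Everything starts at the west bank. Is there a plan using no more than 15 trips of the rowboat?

Yes

Yes — this plan uses 15 crossings (≤ 15):
1. Farmer goes to the east bank with the lift-bot.  [the west bank: the cut-bot, the grip-bot, the pack-bot, the scan-bot, the sort-bot, the weld-bot | the east bank: the lift-bot]
2. Farmer goes back to the west bank alone.  [the west bank: the cut-bot, the grip-bot, the pack-bot, the scan-bot, the sort-bot, the weld-bot | the east bank: the lift-bot]
3. Farmer goes to the east bank with the scan-bot.  [the west bank: the cut-bot, the grip-bot, the pack-bot, the sort-bot, the weld-bot | the east bank: the lift-bot, the scan-bot]
4. Farmer goes back to the west bank with the lift-bot.  [the west bank: the cut-bot, the grip-bot, the lift-bot, the pack-bot, the sort-bot, the weld-bot | the east bank: the scan-bot]
5. Farmer goes to the east bank with the pack-bot.  [the west bank: the cut-bot, the grip-bot, the lift-bot, the sort-bot, the weld-bot | the east bank: the pack-bot, the scan-bot]
6. Farmer goes back to the west bank alone.  [the west bank: the cut-bot, the grip-bot, the lift-bot, the sort-bot, the weld-bot | the east bank: the pack-bot, the scan-bot]
7. Farmer goes to the east bank with the cut-bot.  [the west bank: the grip-bot, the lift-bot, the sort-bot, the weld-bot | the east bank: the cut-bot, the pack-bot, the scan-bot]
8. Farmer goes back to the west bank alone.  [the west bank: the grip-bot, the lift-bot, the sort-bot, the weld-bot | the east bank: the cut-bot, the pack-bot, the scan-bot]
9. Farmer goes to the east bank with the grip-bot.  [the west bank: the lift-bot, the sort-bot, the weld-bot | the east bank: the cut-bot, the grip-bot, the pack-bot, the scan-bot]
10. Farmer goes back to the west bank alone.  [the west bank: the lift-bot, the sort-bot, the weld-bot | the east bank: the cut-bot, the grip-bot, the pack-bot, the scan-bot]
11. Farmer goes to the east bank with the weld-bot.  [the west bank: the lift-bot, the sort-bot | the east bank: the cut-bot, the grip-bot, the pack-bot, the scan-bot, the weld-bot]
12. Farmer goes back to the west bank alone.  [the west bank: the lift-bot, the sort-bot | the east bank: the cut-bot, the grip-bot, the pack-bot, the scan-bot, the weld-bot]
13. Farmer goes to the east bank with the sort-bot.  [the west bank: the lift-bot | the east bank: the cut-bot, the grip-bot, the pack-bot, the scan-bot, the sort-bot, the weld-bot]
14. Farmer goes back to the west bank alone.  [the west bank: the lift-bot | the east bank: the cut-bot, the grip-bot, the pack-bot, the scan-bot, the sort-bot, the weld-bot]
15. Farmer goes to the east bank with the lift-bot.  [the west bank: — | the east bank: the cut-bot, the grip-bot, the lift-bot, the pack-bot, the scan-bot, the sort-bot, the weld-bot]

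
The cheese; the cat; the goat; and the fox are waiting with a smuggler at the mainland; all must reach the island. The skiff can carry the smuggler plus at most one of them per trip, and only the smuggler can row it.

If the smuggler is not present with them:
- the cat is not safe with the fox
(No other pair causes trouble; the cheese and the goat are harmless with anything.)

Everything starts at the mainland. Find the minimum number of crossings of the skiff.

Counting alone: the smuggler can take at most 1 across per trip to the island, so moving all 4 needs at least 4 loaded trips out, with a return between consecutive ones — at least 7 crossings.
The plan below uses exactly 7 crossings, so it is optimal:
1. Smuggler goes to the island with the cat.
2. Smuggler goes back to the mainland alone.
3. Smuggler goes to the island with the cheese.
4. Smuggler goes back to the mainland alone.
5. Smuggler goes to the island with the goat.
6. Smuggler goes back to the mainland alone.
7. Smuggler goes to the island with the fox.

7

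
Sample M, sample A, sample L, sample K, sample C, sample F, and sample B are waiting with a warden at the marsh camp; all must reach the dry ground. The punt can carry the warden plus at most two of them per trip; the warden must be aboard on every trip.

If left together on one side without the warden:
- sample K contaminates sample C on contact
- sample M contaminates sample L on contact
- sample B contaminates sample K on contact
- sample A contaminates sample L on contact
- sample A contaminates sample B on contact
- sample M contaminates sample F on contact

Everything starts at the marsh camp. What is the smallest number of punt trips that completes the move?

Whatever the first load, the items left behind include a forbidden pair without the warden. No opening move is safe, so no plan exists.

impossible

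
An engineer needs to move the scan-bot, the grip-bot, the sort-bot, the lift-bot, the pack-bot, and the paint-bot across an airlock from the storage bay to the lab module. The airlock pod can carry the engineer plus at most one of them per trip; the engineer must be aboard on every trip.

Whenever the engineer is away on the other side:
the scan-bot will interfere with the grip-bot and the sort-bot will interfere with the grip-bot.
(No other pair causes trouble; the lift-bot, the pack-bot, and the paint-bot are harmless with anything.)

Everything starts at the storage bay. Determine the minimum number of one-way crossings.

13

Counting alone: the engineer can take at most 1 across per trip to the lab module, so moving all 6 needs at least 6 loaded trips out, with a return between consecutive ones — at least 11 crossings.
The safety rule pushes this higher. Following every safe sequence of crossings, the most of the 6 that can be at the lab module as the airlock pod arrives there on crossing 11 is 5 — never all 6.
So no plan with fewer than 13 crossings exists, and this one achieves 13:
1. Engineer goes to the lab module with the grip-bot.  [the storage bay: the lift-bot, the pack-bot, the paint-bot, the scan-bot, the sort-bot | the lab module: the grip-bot]
2. Engineer goes back to the storage bay alone.  [the storage bay: the lift-bot, the pack-bot, the paint-bot, the scan-bot, the sort-bot | the lab module: the grip-bot]
3. Engineer goes to the lab module with the scan-bot.  [the storage bay: the lift-bot, the pack-bot, the paint-bot, the sort-bot | the lab module: the grip-bot, the scan-bot]
4. Engineer goes back to the storage bay with the grip-bot.  [the storage bay: the grip-bot, the lift-bot, the pack-bot, the paint-bot, the sort-bot | the lab module: the scan-bot]
5. Engineer goes to the lab module with the sort-bot.  [the storage bay: the grip-bot, the lift-bot, the pack-bot, the paint-bot | the lab module: the scan-bot, the sort-bot]
6. Engineer goes back to the storage bay alone.  [the storage bay: the grip-bot, the lift-bot, the pack-bot, the paint-bot | the lab module: the scan-bot, the sort-bot]
7. Engineer goes to the lab module with the lift-bot.  [the storage bay: the grip-bot, the pack-bot, the paint-bot | the lab module: the lift-bot, the scan-bot, the sort-bot]
8. Engineer goes back to the storage bay alone.  [the storage bay: the grip-bot, the pack-bot, the paint-bot | the lab module: the lift-bot, the scan-bot, the sort-bot]
9. Engineer goes to the lab module with the pack-bot.  [the storage bay: the grip-bot, the paint-bot | the lab module: the lift-bot, the pack-bot, the scan-bot, the sort-bot]
10. Engineer goes back to the storage bay alone.  [the storage bay: the grip-bot, the paint-bot | the lab module: the lift-bot, the pack-bot, the scan-bot, the sort-bot]
11. Engineer goes to the lab module with the paint-bot.  [the storage bay: the grip-bot | the lab module: the lift-bot, the pack-bot, the paint-bot, the scan-bot, the sort-bot]
12. Engineer goes back to the storage bay alone.  [the storage bay: the grip-bot | the lab module: the lift-bot, the pack-bot, the paint-bot, the scan-bot, the sort-bot]
13. Engineer goes to the lab module with the grip-bot.  [the storage bay: — | the lab module: the grip-bot, the lift-bot, the pack-bot, the paint-bot, the scan-bot, the sort-bot]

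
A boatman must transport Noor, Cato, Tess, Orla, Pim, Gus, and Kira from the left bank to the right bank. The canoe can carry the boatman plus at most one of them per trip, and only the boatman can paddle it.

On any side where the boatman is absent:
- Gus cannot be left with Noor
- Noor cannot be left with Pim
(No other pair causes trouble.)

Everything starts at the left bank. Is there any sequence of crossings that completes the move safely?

1. Boatman goes to the right bank with Noor.  [the left bank: Cato, Gus, Kira, Orla, Pim, Tess | the right bank: Noor]
2. Boatman goes back to the left bank alone.  [the left bank: Cato, Gus, Kira, Orla, Pim, Tess | the right bank: Noor]
3. Boatman goes to the right bank with Cato.  [the left bank: Gus, Kira, Orla, Pim, Tess | the right bank: Cato, Noor]
4. Boatman goes back to the left bank alone.  [the left bank: Gus, Kira, Orla, Pim, Tess | the right bank: Cato, Noor]
5. Boatman goes to the right bank with Tess.  [the left bank: Gus, Kira, Orla, Pim | the right bank: Cato, Noor, Tess]
6. Boatman goes back to the left bank alone.  [the left bank: Gus, Kira, Orla, Pim | the right bank: Cato, Noor, Tess]
7. Boatman goes to the right bank with Orla.  [the left bank: Gus, Kira, Pim | the right bank: Cato, Noor, Orla, Tess]
8. Boatman goes back to the left bank alone.  [the left bank: Gus, Kira, Pim | the right bank: Cato, Noor, Orla, Tess]
9. Boatman goes to the right bank with Pim.  [the left bank: Gus, Kira | the right bank: Cato, Noor, Orla, Pim, Tess]
10. Boatman goes back to the left bank with Noor.  [the left bank: Gus, Kira, Noor | the right bank: Cato, Orla, Pim, Tess]
11. Boatman goes to the right bank with Gus.  [the left bank: Kira, Noor | the right bank: Cato, Gus, Orla, Pim, Tess]
12. Boatman goes back to the left bank alone.  [the left bank: Kira, Noor | the right bank: Cato, Gus, Orla, Pim, Tess]
13. Boatman goes to the right bank with Kira.  [the left bank: Noor | the right bank: Cato, Gus, Kira, Orla, Pim, Tess]
14. Boatman goes back to the left bank alone.  [the left bank: Noor | the right bank: Cato, Gus, Kira, Orla, Pim, Tess]
15. Boatman goes to the right bank with Noor.  [the left bank: — | the right bank: Cato, Gus, Kira, Noor, Orla, Pim, Tess]

Yes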